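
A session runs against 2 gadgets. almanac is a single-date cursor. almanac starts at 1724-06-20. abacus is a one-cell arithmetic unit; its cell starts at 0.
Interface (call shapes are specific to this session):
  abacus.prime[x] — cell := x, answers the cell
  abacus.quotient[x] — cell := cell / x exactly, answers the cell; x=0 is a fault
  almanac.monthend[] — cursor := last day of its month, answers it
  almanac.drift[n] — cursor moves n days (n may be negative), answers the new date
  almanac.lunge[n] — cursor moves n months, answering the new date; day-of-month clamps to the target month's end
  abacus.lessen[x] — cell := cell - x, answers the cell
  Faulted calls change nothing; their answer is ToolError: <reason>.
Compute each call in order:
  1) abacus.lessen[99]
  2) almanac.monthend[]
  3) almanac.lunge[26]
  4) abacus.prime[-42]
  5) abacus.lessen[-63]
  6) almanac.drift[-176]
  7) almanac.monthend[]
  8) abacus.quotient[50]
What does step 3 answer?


% abacus.lessen x: 99
  -99
% almanac.monthend
  1724-06-30
% almanac.lunge n: 26
  1726-08-30
% abacus.prime x: -42
  -42
% abacus.lessen x: -63
  21
% almanac.drift n: -176
  1726-03-07
% almanac.monthend
  1726-03-31
% abacus.quotient x: 50
  21/50

Answer: 1726-08-30


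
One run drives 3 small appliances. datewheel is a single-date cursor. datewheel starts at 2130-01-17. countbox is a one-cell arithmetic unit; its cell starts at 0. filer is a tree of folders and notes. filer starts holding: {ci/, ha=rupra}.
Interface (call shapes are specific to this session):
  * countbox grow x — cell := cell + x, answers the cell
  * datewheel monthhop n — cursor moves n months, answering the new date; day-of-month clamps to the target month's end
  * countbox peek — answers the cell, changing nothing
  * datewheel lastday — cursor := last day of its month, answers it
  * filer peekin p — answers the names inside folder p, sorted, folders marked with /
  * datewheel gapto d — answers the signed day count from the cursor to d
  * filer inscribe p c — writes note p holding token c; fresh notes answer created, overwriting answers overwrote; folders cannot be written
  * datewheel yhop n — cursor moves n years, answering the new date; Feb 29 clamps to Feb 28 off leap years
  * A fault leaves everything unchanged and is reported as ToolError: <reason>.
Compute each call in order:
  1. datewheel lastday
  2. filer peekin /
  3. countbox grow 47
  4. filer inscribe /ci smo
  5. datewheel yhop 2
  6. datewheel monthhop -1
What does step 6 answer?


Answer: 2131-12-31

Derivation:
# datewheel lastday() : 2130-01-31
# filer peekin(p='/') : [ci/, ha]
# countbox grow(x='47') : 47
# filer inscribe(p='/ci', c='smo') : ToolError: is a directory
# datewheel yhop(n='2') : 2132-01-31
# datewheel monthhop(n='-1') : 2131-12-31


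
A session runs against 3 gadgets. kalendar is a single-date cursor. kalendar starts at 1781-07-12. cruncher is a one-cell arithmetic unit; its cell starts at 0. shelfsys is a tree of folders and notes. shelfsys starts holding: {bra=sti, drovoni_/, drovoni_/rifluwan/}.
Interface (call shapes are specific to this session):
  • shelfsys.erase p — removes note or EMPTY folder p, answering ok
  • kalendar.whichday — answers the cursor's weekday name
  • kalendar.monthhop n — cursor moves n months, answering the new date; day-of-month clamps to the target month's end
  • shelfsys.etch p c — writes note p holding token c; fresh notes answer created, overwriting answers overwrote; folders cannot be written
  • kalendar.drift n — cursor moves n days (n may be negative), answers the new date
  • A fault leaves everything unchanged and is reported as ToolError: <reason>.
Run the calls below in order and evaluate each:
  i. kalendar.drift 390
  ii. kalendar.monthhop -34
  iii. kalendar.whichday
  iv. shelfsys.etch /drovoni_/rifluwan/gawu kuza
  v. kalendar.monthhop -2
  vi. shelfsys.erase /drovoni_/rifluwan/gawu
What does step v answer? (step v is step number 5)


> kalendar.drift n=390
:: 1782-08-06
> kalendar.monthhop n=-34
:: 1779-10-06
> kalendar.whichday
:: Wednesday
> shelfsys.etch p=/drovoni_/rifluwan/gawu c=kuza
:: created
> kalendar.monthhop n=-2
:: 1779-08-06
> shelfsys.erase p=/drovoni_/rifluwan/gawu
:: ok

Answer: 1779-08-06


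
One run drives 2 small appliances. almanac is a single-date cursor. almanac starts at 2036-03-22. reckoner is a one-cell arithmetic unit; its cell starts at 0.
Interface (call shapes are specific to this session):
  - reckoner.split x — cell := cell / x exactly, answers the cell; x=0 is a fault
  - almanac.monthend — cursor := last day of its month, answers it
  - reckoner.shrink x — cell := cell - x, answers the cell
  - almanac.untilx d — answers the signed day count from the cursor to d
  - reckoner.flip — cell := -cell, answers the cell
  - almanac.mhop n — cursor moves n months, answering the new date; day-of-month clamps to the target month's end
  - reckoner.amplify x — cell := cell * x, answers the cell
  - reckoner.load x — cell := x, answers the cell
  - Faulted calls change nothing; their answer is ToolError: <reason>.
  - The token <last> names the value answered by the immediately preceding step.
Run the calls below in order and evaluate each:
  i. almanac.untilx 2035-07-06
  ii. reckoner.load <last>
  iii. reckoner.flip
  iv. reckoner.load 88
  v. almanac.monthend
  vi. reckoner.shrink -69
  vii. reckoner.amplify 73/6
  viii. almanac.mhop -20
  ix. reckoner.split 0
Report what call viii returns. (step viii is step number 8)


// 1. almanac.untilx(d→2035-07-06) ~> -260
// 2. reckoner.load(x→<last>) ~> -260
// 3. reckoner.flip() ~> 260
// 4. reckoner.load(x→88) ~> 88
// 5. almanac.monthend() ~> 2036-03-31
// 6. reckoner.shrink(x→-69) ~> 157
// 7. reckoner.amplify(x→73/6) ~> 11461/6
// 8. almanac.mhop(n→-20) ~> 2034-07-31
// 9. reckoner.split(x→0) ~> ToolError: division by zero

Answer: 2034-07-31


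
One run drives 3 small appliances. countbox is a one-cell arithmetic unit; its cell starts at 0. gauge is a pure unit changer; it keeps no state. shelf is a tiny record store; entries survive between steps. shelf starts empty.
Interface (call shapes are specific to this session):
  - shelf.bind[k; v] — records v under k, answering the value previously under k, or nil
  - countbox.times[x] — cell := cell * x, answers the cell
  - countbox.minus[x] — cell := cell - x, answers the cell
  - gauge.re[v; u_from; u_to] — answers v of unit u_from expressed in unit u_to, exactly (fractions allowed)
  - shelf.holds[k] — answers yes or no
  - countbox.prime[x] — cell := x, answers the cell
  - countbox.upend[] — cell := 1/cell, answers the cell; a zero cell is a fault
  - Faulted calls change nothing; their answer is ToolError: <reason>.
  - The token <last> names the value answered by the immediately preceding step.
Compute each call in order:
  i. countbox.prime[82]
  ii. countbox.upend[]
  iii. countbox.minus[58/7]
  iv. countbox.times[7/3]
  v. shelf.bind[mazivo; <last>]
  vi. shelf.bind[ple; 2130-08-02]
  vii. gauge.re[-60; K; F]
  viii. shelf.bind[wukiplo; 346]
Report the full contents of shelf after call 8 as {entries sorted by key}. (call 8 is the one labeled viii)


Answer: {mazivo=-1583/82, ple=2130-08-02, wukiplo=346}

Derivation:
-- 1. prime(x→82) -> 82
-- 2. upend() -> 1/82
-- 3. minus(x→58/7) -> -4749/574
-- 4. times(x→7/3) -> -1583/82
-- 5. bind(k→mazivo, v→<last>) -> nil
-- 6. bind(k→ple, v→2130-08-02) -> nil
-- 7. re(v→-60, u_from→K, u_to→F) -> -56767/100
-- 8. bind(k→wukiplo, v→346) -> nil


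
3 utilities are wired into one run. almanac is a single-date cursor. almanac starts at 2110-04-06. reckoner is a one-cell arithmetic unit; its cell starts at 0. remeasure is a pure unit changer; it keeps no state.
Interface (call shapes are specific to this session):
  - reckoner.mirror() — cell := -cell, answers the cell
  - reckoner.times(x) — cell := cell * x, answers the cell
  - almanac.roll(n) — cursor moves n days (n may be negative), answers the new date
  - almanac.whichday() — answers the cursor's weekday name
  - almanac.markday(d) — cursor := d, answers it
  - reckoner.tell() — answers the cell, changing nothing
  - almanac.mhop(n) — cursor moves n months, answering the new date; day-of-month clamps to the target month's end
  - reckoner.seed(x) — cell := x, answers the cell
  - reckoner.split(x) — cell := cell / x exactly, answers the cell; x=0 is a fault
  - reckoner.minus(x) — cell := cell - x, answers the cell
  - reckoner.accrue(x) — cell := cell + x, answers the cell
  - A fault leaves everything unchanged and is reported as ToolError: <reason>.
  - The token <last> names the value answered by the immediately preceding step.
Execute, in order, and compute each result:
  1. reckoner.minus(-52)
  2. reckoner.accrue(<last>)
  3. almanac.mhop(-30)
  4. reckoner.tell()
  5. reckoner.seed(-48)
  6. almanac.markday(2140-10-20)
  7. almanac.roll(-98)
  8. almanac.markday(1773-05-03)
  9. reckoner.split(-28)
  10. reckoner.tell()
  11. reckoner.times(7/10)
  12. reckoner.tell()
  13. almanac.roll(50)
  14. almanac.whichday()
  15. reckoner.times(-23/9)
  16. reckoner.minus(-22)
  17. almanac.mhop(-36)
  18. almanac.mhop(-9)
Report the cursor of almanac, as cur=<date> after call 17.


Answer: cur=1770-06-22

Derivation:
Calling reckoner.minus using -52, and get 52.
Using reckoner.accrue using <last>, which returns 104.
Using almanac.mhop using -30, and see 2107-10-06.
Using reckoner.tell(), giving 104.
Invoking reckoner.seed using -48, → -48.
Invoking almanac.markday using 2140-10-20, which returns 2140-10-20.
I call almanac.roll using -98, and see 2140-07-14.
Invoking almanac.markday using 1773-05-03: 1773-05-03.
I invoke reckoner.split using -28, → 12/7.
Next I call reckoner.tell, yielding 12/7.
Now I run reckoner.times using 7/10: 6/5.
I call reckoner.tell, — result: 6/5.
Invoking almanac.roll using 50, and see 1773-06-22.
Next I call almanac.whichday, — result: Tuesday.
I call reckoner.times using -23/9, and observe -46/15.
Using reckoner.minus using -22, which returns 284/15.
I use almanac.mhop using -36, yielding 1770-06-22.
I try almanac.mhop using -9, which returns 1769-09-22.


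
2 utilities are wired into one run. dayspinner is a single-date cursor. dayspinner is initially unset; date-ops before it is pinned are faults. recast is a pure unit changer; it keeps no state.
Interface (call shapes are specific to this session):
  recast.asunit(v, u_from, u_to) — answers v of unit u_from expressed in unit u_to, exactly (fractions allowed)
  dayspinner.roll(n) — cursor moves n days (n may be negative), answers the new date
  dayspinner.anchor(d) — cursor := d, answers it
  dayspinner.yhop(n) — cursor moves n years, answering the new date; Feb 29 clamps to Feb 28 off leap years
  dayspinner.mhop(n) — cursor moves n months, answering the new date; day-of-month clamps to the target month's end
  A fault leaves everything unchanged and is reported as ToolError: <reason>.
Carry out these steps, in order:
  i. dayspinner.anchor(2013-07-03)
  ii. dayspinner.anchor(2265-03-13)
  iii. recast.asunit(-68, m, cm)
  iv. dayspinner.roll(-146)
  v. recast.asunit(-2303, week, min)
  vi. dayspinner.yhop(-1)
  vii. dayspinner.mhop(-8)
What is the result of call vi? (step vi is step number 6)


Answer: 2263-10-18

Derivation:
! 1. anchor(d→2013-07-03) : 2013-07-03
! 2. anchor(d→2265-03-13) : 2265-03-13
! 3. asunit(v→-68, u_from→m, u_to→cm) : -6800
! 4. roll(n→-146) : 2264-10-18
! 5. asunit(v→-2303, u_from→week, u_to→min) : -23214240
! 6. yhop(n→-1) : 2263-10-18
! 7. mhop(n→-8) : 2263-02-18


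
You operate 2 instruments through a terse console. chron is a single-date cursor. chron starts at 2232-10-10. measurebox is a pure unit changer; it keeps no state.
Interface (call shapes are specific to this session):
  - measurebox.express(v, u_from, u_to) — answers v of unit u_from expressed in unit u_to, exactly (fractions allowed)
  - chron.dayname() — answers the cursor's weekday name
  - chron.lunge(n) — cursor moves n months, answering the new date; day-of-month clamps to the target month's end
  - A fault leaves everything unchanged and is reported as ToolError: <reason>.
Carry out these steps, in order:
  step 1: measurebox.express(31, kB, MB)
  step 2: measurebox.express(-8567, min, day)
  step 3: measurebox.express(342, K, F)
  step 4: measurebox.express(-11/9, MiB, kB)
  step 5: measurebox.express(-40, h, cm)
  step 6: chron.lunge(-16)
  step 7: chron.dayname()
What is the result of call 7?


-> measurebox.express(v: 31, u_from: kB, u_to: MB)
<- 31/1000
-> measurebox.express(v: -8567, u_from: min, u_to: day)
<- -8567/1440
-> measurebox.express(v: 342, u_from: K, u_to: F)
<- 15593/100
-> measurebox.express(v: -11/9, u_from: MiB, u_to: kB)
<- -1441792/1125
-> measurebox.express(v: -40, u_from: h, u_to: cm)
<- ToolError: incompatible units
-> chron.lunge(n: -16)
<- 2231-06-10
-> chron.dayname()
<- Friday

Answer: Friday


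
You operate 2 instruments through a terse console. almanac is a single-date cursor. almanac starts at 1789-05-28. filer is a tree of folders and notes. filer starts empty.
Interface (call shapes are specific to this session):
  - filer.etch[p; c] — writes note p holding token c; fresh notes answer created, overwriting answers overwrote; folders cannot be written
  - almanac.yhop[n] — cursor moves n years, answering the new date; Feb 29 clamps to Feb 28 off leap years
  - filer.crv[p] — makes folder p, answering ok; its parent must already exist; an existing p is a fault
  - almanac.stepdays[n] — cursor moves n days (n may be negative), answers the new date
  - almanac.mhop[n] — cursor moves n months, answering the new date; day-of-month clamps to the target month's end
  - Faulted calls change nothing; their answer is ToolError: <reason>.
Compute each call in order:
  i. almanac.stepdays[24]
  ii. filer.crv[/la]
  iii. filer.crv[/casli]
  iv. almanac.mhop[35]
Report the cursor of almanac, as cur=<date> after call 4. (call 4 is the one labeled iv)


Answer: cur=1792-05-21

Derivation:
→ almanac.stepdays(n='24')
← 1789-06-21
→ filer.crv(p='/la')
← ok
→ filer.crv(p='/casli')
← ok
→ almanac.mhop(n='35')
← 1792-05-21


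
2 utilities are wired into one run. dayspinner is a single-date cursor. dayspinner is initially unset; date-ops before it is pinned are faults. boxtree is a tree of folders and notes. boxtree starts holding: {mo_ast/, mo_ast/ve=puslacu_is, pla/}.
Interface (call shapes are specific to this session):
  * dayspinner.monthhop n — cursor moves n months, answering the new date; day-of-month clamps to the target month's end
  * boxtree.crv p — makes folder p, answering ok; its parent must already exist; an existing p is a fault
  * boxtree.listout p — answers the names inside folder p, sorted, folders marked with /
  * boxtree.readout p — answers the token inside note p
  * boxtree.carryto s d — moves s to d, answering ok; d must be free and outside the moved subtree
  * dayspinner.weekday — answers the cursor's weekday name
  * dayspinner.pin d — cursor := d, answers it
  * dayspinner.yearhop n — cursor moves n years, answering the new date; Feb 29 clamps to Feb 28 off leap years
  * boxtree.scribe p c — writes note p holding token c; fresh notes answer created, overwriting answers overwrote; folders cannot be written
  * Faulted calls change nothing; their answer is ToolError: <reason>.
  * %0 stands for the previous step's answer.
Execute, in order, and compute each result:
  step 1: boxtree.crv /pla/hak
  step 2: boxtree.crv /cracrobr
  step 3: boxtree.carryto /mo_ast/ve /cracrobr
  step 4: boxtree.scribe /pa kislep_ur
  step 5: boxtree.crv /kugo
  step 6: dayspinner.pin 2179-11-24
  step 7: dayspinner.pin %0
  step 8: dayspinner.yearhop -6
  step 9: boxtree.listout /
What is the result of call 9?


Answer: [cracrobr/, kugo/, mo_ast/, pa, pla/]

Derivation:
==> boxtree.crv(p=/pla/hak)
<== ok
==> boxtree.crv(p=/cracrobr)
<== ok
==> boxtree.carryto(s=/mo_ast/ve, d=/cracrobr)
<== ToolError: exists
==> boxtree.scribe(p=/pa, c=kislep_ur)
<== created
==> boxtree.crv(p=/kugo)
<== ok
==> dayspinner.pin(d=2179-11-24)
<== 2179-11-24
==> dayspinner.pin(d=%0)
<== 2179-11-24
==> dayspinner.yearhop(n=-6)
<== 2173-11-24
==> boxtree.listout(p=/)
<== [cracrobr/, kugo/, mo_ast/, pa, pla/]


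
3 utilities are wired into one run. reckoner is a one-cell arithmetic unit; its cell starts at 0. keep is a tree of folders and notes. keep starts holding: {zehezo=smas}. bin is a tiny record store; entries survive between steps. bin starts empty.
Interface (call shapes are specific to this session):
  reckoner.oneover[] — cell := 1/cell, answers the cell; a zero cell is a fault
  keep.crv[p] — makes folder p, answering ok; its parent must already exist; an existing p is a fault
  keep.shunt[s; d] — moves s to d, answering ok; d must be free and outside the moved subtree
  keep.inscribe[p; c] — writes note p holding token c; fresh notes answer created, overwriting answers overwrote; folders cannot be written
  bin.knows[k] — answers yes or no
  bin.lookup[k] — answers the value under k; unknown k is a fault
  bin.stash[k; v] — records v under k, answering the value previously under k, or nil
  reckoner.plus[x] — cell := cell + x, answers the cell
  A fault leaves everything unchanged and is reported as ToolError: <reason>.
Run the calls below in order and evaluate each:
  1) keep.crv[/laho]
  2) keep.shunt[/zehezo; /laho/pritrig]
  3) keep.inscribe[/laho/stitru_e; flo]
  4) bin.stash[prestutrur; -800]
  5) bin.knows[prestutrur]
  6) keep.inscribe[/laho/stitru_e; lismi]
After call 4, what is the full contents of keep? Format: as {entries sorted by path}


Answer: {laho/, laho/pritrig=smas, laho/stitru_e=flo}

Derivation:
;; 1. keep.crv(p='/laho') => ok
;; 2. keep.shunt(s='/zehezo', d='/laho/pritrig') => ok
;; 3. keep.inscribe(p='/laho/stitru_e', c='flo') => created
;; 4. bin.stash(k='prestutrur', v='-800') => nil
;; 5. bin.knows(k='prestutrur') => yes
;; 6. keep.inscribe(p='/laho/stitru_e', c='lismi') => overwrote


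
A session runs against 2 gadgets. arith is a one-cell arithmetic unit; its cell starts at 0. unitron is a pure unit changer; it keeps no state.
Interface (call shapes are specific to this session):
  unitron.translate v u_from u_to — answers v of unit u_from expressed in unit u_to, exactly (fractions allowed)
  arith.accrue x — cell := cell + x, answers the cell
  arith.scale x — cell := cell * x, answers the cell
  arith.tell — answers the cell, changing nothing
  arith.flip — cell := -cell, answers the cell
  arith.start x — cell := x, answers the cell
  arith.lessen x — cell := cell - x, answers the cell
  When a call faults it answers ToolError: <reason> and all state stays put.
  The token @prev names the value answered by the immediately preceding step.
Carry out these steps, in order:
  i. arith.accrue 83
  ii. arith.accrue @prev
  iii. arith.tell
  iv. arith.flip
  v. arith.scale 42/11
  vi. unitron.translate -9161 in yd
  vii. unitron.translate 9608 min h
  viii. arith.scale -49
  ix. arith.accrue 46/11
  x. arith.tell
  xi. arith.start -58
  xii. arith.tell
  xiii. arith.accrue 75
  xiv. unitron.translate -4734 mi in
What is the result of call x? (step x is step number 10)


# 1. accrue(x='83') == 83
# 2. accrue(x='@prev') == 166
# 3. tell() == 166
# 4. flip() == -166
# 5. scale(x='42/11') == -6972/11
# 6. translate(v='-9161', u_from='in', u_to='yd') == -9161/36
# 7. translate(v='9608', u_from='min', u_to='h') == 2402/15
# 8. scale(x='-49') == 341628/11
# 9. accrue(x='46/11') == 341674/11
# 10. tell() == 341674/11
# 11. start(x='-58') == -58
# 12. tell() == -58
# 13. accrue(x='75') == 17
# 14. translate(v='-4734', u_from='mi', u_to='in') == -299946240

Answer: 341674/11


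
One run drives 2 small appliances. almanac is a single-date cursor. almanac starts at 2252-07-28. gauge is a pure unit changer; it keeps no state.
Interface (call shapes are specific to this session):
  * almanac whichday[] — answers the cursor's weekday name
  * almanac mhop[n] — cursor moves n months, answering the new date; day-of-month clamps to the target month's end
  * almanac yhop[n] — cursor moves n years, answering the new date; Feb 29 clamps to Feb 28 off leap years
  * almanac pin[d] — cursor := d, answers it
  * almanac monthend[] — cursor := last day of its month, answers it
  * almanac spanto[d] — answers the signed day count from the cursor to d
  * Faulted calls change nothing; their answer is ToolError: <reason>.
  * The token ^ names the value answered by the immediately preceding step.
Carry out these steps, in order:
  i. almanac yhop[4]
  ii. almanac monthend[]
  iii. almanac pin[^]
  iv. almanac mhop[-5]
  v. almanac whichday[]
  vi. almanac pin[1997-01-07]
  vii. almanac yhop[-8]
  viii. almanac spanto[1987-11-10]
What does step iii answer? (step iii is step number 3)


Answer: 2256-07-31

Derivation:
CALL almanac yhop[n: 4]
RET  2256-07-28
CALL almanac monthend[]
RET  2256-07-31
CALL almanac pin[d: ^]
RET  2256-07-31
CALL almanac mhop[n: -5]
RET  2256-02-29
CALL almanac whichday[]
RET  Friday
CALL almanac pin[d: 1997-01-07]
RET  1997-01-07
CALL almanac yhop[n: -8]
RET  1989-01-07
CALL almanac spanto[d: 1987-11-10]
RET  -424


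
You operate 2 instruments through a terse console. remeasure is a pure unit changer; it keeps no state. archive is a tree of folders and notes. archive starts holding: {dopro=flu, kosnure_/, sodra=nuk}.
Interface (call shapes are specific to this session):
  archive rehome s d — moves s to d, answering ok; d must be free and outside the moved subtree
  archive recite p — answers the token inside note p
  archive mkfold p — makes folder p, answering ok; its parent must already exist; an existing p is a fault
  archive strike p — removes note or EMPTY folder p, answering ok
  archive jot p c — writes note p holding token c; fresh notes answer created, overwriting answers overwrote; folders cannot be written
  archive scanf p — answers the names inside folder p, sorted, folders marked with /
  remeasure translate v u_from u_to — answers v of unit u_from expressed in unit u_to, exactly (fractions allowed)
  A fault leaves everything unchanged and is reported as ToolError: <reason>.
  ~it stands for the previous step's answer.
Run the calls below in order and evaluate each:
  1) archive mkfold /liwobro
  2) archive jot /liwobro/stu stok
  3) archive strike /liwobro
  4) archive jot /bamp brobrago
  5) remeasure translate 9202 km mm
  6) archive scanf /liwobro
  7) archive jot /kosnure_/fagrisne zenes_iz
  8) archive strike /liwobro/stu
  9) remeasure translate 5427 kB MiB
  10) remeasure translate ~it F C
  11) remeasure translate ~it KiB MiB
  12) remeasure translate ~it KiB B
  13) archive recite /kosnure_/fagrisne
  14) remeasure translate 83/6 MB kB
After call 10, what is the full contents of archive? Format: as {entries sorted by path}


-- archive mkfold(/liwobro) -> ok
-- archive jot(/liwobro/stu, stok) -> created
-- archive strike(/liwobro) -> ToolError: not empty
-- archive jot(/bamp, brobrago) -> created
-- remeasure translate(9202, km, mm) -> 9202000000
-- archive scanf(/liwobro) -> [stu]
-- archive jot(/kosnure_/fagrisne, zenes_iz) -> created
-- archive strike(/liwobro/stu) -> ok
-- remeasure translate(5427, kB, MiB) -> 678375/131072
-- remeasure translate(~it, F, C) -> -17579645/1179648
-- remeasure translate(~it, KiB, MiB) -> -17579645/1207959552
-- remeasure translate(~it, KiB, B) -> -17579645/1179648
-- archive recite(/kosnure_/fagrisne) -> zenes_iz
-- remeasure translate(83/6, MB, kB) -> 41500/3

Answer: {bamp=brobrago, dopro=flu, kosnure_/, kosnure_/fagrisne=zenes_iz, liwobro/, sodra=nuk}


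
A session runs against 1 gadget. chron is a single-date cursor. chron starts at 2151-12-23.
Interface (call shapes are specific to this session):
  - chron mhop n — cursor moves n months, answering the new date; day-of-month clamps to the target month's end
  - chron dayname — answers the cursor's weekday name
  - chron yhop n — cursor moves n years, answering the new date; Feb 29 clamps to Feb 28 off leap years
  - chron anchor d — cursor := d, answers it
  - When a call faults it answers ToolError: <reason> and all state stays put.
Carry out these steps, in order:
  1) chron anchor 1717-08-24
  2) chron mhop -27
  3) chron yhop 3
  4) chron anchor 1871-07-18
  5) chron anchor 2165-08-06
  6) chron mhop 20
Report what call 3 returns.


>>> chron anchor d: 1717-08-24
[out] 1717-08-24
>>> chron mhop n: -27
[out] 1715-05-24
>>> chron yhop n: 3
[out] 1718-05-24
>>> chron anchor d: 1871-07-18
[out] 1871-07-18
>>> chron anchor d: 2165-08-06
[out] 2165-08-06
>>> chron mhop n: 20
[out] 2167-04-06

Answer: 1718-05-24


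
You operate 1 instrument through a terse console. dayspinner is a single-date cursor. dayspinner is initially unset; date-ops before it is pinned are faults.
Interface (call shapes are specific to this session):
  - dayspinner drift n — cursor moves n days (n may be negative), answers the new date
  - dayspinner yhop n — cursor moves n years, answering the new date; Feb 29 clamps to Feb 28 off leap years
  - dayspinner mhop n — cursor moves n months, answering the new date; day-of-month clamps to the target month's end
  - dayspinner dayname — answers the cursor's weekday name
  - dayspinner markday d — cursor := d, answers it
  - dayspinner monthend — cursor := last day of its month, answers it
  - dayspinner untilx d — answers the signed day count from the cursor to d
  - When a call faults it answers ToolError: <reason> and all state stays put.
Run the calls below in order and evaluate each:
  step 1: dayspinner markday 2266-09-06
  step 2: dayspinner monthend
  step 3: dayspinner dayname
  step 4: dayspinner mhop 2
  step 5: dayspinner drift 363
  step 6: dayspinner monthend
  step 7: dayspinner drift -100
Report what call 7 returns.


Answer: 2267-08-22

Derivation:
I call dayspinner markday(d: 2266-09-06), and see 2266-09-06.
Calling dayspinner monthend(), which returns 2266-09-30.
Now I run dayspinner dayname, yielding Sunday.
I use dayspinner mhop(n: 2), which returns 2266-11-30.
Invoking dayspinner drift(n: 363), → 2267-11-28.
Then dayspinner monthend, which returns 2267-11-30.
I call dayspinner drift(n: -100), — result: 2267-08-22.


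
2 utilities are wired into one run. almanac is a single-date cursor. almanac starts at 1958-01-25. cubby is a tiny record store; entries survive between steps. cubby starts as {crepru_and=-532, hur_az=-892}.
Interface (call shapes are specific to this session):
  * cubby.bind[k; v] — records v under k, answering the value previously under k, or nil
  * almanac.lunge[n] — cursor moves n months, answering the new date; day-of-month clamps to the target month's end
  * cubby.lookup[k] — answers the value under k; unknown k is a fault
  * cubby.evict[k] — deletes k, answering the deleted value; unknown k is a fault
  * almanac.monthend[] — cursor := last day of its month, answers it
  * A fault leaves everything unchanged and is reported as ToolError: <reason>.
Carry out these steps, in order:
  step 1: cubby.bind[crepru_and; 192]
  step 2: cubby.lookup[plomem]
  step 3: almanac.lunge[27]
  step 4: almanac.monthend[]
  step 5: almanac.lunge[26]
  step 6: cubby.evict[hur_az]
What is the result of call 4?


CALL bind[crepru_and; 192]
RET  -532
CALL lookup[plomem]
RET  ToolError: no such key plomem
CALL lunge[27]
RET  1960-04-25
CALL monthend[]
RET  1960-04-30
CALL lunge[26]
RET  1962-06-30
CALL evict[hur_az]
RET  -892

Answer: 1960-04-30


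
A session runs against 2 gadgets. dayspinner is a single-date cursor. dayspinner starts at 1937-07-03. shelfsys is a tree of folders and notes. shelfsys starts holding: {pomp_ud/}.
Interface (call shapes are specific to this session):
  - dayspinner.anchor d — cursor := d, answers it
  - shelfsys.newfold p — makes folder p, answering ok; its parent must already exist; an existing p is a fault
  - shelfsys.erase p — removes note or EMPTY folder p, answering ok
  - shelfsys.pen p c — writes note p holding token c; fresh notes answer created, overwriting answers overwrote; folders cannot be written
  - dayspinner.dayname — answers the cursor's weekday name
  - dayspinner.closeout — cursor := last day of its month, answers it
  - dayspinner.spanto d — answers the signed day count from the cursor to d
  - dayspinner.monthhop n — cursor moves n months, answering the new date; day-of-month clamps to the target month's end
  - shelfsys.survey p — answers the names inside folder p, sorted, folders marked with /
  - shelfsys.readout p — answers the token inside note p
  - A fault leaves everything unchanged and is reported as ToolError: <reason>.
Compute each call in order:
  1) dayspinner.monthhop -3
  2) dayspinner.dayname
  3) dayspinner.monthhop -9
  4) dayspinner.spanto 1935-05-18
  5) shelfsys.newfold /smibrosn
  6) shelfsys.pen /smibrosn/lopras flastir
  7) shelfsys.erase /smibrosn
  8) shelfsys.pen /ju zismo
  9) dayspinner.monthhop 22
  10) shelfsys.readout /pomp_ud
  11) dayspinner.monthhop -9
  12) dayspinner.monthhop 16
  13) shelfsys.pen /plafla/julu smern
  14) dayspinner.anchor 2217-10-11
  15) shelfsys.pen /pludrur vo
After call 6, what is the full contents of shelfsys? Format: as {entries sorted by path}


Do: dayspinner.monthhop[n=-3]
See: 1937-04-03
Do: dayspinner.dayname[]
See: Saturday
Do: dayspinner.monthhop[n=-9]
See: 1936-07-03
Do: dayspinner.spanto[d=1935-05-18]
See: -412
Do: shelfsys.newfold[p=/smibrosn]
See: ok
Do: shelfsys.pen[p=/smibrosn/lopras; c=flastir]
See: created
Do: shelfsys.erase[p=/smibrosn]
See: ToolError: not empty
Do: shelfsys.pen[p=/ju; c=zismo]
See: created
Do: dayspinner.monthhop[n=22]
See: 1938-05-03
Do: shelfsys.readout[p=/pomp_ud]
See: ToolError: is a directory
Do: dayspinner.monthhop[n=-9]
See: 1937-08-03
Do: dayspinner.monthhop[n=16]
See: 1938-12-03
Do: shelfsys.pen[p=/plafla/julu; c=smern]
See: ToolError: no parent
Do: dayspinner.anchor[d=2217-10-11]
See: 2217-10-11
Do: shelfsys.pen[p=/pludrur; c=vo]
See: created

Answer: {pomp_ud/, smibrosn/, smibrosn/lopras=flastir}


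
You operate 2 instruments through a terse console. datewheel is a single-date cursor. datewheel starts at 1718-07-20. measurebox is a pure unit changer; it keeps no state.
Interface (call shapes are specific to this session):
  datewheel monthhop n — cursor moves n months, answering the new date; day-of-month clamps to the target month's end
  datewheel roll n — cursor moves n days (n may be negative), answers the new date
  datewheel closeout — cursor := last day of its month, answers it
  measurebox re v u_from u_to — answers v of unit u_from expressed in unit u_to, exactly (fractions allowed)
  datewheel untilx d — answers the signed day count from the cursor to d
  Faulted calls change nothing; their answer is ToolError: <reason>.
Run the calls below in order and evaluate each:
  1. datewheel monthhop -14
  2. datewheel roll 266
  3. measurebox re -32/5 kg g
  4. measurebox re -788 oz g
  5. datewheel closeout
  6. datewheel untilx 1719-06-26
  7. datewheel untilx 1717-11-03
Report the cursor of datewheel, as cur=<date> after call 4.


Answer: cur=1718-02-10

Derivation:
==> datewheel monthhop(n: -14)
<== 1717-05-20
==> datewheel roll(n: 266)
<== 1718-02-10
==> measurebox re(v: -32/5, u_from: kg, u_to: g)
<== -6400
==> measurebox re(v: -788, u_from: oz, u_to: g)
<== -8935769689/400000
==> datewheel closeout()
<== 1718-02-28
==> datewheel untilx(d: 1719-06-26)
<== 483
==> datewheel untilx(d: 1717-11-03)
<== -117


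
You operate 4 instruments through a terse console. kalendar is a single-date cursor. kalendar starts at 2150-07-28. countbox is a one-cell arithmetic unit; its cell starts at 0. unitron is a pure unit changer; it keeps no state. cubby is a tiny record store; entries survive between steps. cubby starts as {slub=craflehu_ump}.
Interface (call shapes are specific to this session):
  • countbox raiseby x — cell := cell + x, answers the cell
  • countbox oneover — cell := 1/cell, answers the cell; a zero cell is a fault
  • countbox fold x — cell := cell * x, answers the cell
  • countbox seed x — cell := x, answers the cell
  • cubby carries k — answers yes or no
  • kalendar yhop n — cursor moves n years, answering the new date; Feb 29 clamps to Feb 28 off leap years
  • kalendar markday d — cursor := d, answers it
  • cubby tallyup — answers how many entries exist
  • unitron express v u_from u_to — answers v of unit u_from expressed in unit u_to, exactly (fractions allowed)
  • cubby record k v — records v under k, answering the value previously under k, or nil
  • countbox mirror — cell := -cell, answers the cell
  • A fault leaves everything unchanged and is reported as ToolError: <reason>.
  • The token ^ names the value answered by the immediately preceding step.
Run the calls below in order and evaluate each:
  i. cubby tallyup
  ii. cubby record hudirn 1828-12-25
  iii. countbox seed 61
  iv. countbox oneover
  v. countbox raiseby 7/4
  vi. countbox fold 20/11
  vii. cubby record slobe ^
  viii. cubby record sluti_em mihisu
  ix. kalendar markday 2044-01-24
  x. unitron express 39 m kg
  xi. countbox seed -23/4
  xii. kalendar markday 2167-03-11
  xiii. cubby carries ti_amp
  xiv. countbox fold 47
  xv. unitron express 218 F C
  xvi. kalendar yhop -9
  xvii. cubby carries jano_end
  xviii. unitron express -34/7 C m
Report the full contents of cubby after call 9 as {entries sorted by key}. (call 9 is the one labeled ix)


→ cubby tallyup()
← 1
→ cubby record(k→hudirn, v→1828-12-25)
← nil
→ countbox seed(x→61)
← 61
→ countbox oneover()
← 1/61
→ countbox raiseby(x→7/4)
← 431/244
→ countbox fold(x→20/11)
← 2155/671
→ cubby record(k→slobe, v→^)
← nil
→ cubby record(k→sluti_em, v→mihisu)
← nil
→ kalendar markday(d→2044-01-24)
← 2044-01-24
→ unitron express(v→39, u_from→m, u_to→kg)
← ToolError: incompatible units
→ countbox seed(x→-23/4)
← -23/4
→ kalendar markday(d→2167-03-11)
← 2167-03-11
→ cubby carries(k→ti_amp)
← no
→ countbox fold(x→47)
← -1081/4
→ unitron express(v→218, u_from→F, u_to→C)
← 310/3
→ kalendar yhop(n→-9)
← 2158-03-11
→ cubby carries(k→jano_end)
← no
→ unitron express(v→-34/7, u_from→C, u_to→m)
← ToolError: incompatible units

Answer: {hudirn=1828-12-25, slobe=2155/671, slub=craflehu_ump, sluti_em=mihisu}


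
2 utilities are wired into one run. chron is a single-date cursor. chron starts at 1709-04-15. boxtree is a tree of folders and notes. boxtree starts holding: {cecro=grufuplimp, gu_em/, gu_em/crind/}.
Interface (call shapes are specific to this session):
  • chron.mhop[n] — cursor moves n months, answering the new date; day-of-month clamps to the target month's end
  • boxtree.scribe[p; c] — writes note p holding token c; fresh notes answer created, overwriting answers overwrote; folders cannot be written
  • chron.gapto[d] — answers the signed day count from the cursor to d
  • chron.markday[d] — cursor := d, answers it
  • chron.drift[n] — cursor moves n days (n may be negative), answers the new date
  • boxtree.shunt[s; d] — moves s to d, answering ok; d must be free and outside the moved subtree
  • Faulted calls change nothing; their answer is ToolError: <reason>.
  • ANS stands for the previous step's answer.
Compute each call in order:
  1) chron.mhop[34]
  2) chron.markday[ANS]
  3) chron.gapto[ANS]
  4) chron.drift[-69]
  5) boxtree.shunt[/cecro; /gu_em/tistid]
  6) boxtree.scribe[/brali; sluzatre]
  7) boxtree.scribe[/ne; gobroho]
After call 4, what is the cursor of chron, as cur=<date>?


Answer: cur=1711-12-08

Derivation:
Then chron.mhop passing n→34, and see 1712-02-15.
I use chron.markday passing d→ANS, — result: 1712-02-15.
Now I run chron.gapto passing d→ANS, and get 0.
Invoking chron.drift passing n→-69, and see 1711-12-08.
I invoke boxtree.shunt passing s→/cecro, d→/gu_em/tistid, — result: ok.
I invoke boxtree.scribe passing p→/brali, c→sluzatre, and see created.
I call boxtree.scribe passing p→/ne, c→gobroho, → created.


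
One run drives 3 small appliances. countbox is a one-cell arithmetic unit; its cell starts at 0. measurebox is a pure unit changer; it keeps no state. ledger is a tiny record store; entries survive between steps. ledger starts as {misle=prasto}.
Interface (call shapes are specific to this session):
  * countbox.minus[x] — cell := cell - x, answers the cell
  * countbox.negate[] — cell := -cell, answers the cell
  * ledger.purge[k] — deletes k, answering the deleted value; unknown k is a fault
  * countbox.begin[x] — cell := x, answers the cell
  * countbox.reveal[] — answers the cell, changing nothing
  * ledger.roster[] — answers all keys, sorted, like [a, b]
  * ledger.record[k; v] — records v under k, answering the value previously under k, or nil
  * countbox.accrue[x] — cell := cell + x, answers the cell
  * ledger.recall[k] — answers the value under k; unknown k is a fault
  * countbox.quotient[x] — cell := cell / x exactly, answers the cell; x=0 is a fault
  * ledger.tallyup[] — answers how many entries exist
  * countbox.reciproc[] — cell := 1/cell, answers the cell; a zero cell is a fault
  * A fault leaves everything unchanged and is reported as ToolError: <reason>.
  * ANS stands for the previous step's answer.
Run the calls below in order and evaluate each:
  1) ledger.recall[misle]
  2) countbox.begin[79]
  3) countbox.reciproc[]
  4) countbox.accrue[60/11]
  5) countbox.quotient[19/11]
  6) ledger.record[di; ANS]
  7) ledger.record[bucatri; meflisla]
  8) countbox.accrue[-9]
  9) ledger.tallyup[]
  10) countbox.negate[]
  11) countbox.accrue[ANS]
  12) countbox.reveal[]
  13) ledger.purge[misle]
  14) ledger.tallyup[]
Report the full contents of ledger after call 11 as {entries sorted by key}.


% recall misle
= prasto
% begin 79
= 79
% reciproc
= 1/79
% accrue 60/11
= 4751/869
% quotient 19/11
= 4751/1501
% record di ANS
= nil
% record bucatri meflisla
= nil
% accrue -9
= -8758/1501
% tallyup
= 3
% negate
= 8758/1501
% accrue ANS
= 17516/1501
% reveal
= 17516/1501
% purge misle
= prasto
% tallyup
= 2

Answer: {bucatri=meflisla, di=4751/1501, misle=prasto}


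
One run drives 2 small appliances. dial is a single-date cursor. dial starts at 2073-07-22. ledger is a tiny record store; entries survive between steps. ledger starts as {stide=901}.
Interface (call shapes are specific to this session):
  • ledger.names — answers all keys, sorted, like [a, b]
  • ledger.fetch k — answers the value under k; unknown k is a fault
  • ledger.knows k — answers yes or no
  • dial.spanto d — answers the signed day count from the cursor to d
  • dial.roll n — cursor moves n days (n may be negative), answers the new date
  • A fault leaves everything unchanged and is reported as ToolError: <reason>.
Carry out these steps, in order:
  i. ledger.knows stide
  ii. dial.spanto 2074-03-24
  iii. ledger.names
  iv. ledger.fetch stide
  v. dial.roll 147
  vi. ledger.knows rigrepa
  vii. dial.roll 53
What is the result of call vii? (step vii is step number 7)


Answer: 2074-02-07

Derivation:
Act: knows[k: stide]
Obs: yes
Act: spanto[d: 2074-03-24]
Obs: 245
Act: names[]
Obs: [stide]
Act: fetch[k: stide]
Obs: 901
Act: roll[n: 147]
Obs: 2073-12-16
Act: knows[k: rigrepa]
Obs: no
Act: roll[n: 53]
Obs: 2074-02-07


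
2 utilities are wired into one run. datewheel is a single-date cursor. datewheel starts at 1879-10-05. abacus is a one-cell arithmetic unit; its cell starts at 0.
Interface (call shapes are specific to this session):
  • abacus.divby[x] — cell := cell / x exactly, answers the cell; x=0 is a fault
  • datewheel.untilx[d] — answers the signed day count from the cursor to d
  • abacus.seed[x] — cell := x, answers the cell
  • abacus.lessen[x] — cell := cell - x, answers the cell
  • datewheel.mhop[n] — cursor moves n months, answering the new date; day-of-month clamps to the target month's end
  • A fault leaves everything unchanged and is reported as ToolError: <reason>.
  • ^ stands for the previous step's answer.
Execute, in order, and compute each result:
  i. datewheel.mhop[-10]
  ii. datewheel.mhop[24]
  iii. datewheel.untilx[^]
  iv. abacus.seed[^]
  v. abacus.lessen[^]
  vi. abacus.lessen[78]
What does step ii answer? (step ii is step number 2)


Answer: 1880-12-05

Derivation:
==> datewheel.mhop(n=-10)
<== 1878-12-05
==> datewheel.mhop(n=24)
<== 1880-12-05
==> datewheel.untilx(d=^)
<== 0
==> abacus.seed(x=^)
<== 0
==> abacus.lessen(x=^)
<== 0
==> abacus.lessen(x=78)
<== -78
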